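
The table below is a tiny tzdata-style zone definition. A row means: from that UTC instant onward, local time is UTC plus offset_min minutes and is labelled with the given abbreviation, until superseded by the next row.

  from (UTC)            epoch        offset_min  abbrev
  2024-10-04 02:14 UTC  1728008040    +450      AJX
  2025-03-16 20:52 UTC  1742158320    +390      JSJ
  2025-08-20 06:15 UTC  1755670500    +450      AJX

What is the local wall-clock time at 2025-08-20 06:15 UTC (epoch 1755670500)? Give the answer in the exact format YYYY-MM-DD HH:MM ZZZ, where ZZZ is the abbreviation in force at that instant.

2025-08-20 13:45 AJX

Query: 2025-08-20 06:15 UTC
Rule 3/3 (AJX, +07:30): 2025-08-20 06:15 UTC ≤ query < +∞
6·60 + 15 + 450 = 825 min
825 = 0·1440 + 825; 825 = 13·60 + 45 → 13:45, same day
→ 2025-08-20 13:45 AJX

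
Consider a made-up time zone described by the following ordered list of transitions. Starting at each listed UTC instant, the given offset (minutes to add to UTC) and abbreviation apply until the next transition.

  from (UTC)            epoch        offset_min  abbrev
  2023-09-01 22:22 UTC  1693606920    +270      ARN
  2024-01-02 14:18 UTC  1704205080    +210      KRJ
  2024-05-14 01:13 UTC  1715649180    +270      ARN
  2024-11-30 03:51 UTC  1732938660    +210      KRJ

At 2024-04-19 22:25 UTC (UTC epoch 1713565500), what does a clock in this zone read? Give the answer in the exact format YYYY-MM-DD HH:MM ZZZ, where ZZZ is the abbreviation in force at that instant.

Query: 2024-04-19 22:25 UTC
Rule 2/4 (KRJ, +03:30): 2024-01-02 14:18 UTC ≤ query < 2024-05-14 01:13 UTC
22·60 + 25 + 210 = 1555 min
1555 = 1·1440 + 115; 115 = 1·60 + 55 → 01:55, 2024-04-19 + 1 day = 2024-04-20
→ 2024-04-20 01:55 KRJ

2024-04-20 01:55 KRJ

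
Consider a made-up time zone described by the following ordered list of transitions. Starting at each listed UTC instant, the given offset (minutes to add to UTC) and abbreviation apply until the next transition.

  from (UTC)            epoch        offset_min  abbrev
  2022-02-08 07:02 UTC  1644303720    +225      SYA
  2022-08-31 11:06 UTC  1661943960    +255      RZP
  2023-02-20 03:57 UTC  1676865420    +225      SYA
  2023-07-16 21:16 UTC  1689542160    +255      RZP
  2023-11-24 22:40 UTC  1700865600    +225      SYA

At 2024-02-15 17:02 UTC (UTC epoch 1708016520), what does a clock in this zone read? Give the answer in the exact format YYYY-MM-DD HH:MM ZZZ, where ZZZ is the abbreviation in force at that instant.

2024-02-15 20:47 SYA

Query: 2024-02-15 17:02 UTC
Rule 5/5 (SYA, +03:45): 2023-11-24 22:40 UTC ≤ query < +∞
17·60 + 2 + 225 = 1247 min
1247 = 0·1440 + 1247; 1247 = 20·60 + 47 → 20:47, same day
→ 2024-02-15 20:47 SYA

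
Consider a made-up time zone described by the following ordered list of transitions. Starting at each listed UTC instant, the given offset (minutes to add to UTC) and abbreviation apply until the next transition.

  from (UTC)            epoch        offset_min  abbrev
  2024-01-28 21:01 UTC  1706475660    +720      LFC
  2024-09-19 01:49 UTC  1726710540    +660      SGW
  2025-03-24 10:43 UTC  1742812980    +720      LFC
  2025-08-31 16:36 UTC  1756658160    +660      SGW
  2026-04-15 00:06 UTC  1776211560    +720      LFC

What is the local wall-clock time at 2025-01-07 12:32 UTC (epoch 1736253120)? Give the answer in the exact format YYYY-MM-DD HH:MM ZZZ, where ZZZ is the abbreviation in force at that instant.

2025-01-07 23:32 SGW

Query: 2025-01-07 12:32 UTC
Rule 2/5 (SGW, +11:00): 2024-09-19 01:49 UTC ≤ query < 2025-03-24 10:43 UTC
12·60 + 32 + 660 = 1412 min
1412 = 0·1440 + 1412; 1412 = 23·60 + 32 → 23:32, same day
→ 2025-01-07 23:32 SGW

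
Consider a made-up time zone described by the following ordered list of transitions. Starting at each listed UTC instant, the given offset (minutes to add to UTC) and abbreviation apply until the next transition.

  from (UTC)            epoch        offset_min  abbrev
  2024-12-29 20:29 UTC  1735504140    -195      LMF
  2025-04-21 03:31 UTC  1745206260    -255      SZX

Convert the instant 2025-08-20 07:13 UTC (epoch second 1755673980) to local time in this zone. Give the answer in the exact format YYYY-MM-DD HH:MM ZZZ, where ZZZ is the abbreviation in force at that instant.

2025-08-20 02:58 SZX

Query: 2025-08-20 07:13 UTC
Rule 2/2 (SZX, -04:15): 2025-04-21 03:31 UTC ≤ query < +∞
7·60 + 13 - 255 = 178 min
178 = 0·1440 + 178; 178 = 2·60 + 58 → 02:58, same day
→ 2025-08-20 02:58 SZX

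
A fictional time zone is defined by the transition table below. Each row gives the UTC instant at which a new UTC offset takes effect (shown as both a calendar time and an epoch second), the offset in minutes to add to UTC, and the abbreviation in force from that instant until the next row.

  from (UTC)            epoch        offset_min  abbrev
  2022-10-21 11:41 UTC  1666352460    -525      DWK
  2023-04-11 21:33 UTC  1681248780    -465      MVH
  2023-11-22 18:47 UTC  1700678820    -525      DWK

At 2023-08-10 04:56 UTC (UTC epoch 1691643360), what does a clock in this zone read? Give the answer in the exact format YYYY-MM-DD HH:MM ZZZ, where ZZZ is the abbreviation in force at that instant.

2023-08-09 21:11 MVH

Query: 2023-08-10 04:56 UTC
Rule 2/3 (MVH, -07:45): 2023-04-11 21:33 UTC ≤ query < 2023-11-22 18:47 UTC
4·60 + 56 - 465 = -169 min
-169 = -1·1440 + 1271; 1271 = 21·60 + 11 → 21:11, 2023-08-10 - 1 day = 2023-08-09
→ 2023-08-09 21:11 MVH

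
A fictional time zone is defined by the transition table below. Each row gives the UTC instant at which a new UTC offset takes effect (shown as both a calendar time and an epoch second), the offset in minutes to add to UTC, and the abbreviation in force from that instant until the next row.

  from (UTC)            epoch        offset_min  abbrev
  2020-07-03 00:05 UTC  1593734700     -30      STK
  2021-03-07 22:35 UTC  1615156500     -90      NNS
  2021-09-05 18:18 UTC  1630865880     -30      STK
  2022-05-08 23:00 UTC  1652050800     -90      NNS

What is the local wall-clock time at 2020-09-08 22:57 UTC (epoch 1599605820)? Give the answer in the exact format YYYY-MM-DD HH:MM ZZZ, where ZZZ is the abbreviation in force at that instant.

Query: 2020-09-08 22:57 UTC
Rule 1/4 (STK, -00:30): 2020-07-03 00:05 UTC ≤ query < 2021-03-07 22:35 UTC
22·60 + 57 - 30 = 1347 min
1347 = 0·1440 + 1347; 1347 = 22·60 + 27 → 22:27, same day
→ 2020-09-08 22:27 STK

2020-09-08 22:27 STK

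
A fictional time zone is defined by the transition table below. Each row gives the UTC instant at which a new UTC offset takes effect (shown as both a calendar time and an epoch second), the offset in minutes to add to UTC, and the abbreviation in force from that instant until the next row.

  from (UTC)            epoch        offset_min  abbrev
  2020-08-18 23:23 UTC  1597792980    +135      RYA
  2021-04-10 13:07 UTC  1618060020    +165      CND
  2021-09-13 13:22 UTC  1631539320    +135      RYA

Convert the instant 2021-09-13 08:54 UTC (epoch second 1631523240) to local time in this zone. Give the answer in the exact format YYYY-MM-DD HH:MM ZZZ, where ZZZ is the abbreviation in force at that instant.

2021-09-13 11:39 CND

Query: 2021-09-13 08:54 UTC
Rule 2/3 (CND, +02:45): 2021-04-10 13:07 UTC ≤ query < 2021-09-13 13:22 UTC
8·60 + 54 + 165 = 699 min
699 = 0·1440 + 699; 699 = 11·60 + 39 → 11:39, same day
→ 2021-09-13 11:39 CND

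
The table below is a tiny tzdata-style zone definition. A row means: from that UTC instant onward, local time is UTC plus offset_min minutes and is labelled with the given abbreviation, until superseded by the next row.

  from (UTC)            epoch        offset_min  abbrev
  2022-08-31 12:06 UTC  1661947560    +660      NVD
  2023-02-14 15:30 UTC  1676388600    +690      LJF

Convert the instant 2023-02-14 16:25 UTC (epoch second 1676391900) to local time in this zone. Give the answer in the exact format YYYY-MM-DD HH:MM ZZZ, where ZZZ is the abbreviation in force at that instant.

Query: 2023-02-14 16:25 UTC
Rule 2/2 (LJF, +11:30): 2023-02-14 15:30 UTC ≤ query < +∞
16·60 + 25 + 690 = 1675 min
1675 = 1·1440 + 235; 235 = 3·60 + 55 → 03:55, 2023-02-14 + 1 day = 2023-02-15
→ 2023-02-15 03:55 LJF

2023-02-15 03:55 LJF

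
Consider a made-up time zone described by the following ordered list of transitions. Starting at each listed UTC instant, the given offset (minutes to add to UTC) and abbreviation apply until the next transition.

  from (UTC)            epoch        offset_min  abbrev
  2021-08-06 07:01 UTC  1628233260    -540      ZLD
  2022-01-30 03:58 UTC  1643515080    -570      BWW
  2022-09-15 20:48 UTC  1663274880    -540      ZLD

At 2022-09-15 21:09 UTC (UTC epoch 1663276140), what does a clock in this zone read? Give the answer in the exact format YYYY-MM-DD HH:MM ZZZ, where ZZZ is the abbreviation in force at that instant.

Query: 2022-09-15 21:09 UTC
Rule 3/3 (ZLD, -09:00): 2022-09-15 20:48 UTC ≤ query < +∞
21·60 + 9 - 540 = 729 min
729 = 0·1440 + 729; 729 = 12·60 + 9 → 12:09, same day
→ 2022-09-15 12:09 ZLD

2022-09-15 12:09 ZLD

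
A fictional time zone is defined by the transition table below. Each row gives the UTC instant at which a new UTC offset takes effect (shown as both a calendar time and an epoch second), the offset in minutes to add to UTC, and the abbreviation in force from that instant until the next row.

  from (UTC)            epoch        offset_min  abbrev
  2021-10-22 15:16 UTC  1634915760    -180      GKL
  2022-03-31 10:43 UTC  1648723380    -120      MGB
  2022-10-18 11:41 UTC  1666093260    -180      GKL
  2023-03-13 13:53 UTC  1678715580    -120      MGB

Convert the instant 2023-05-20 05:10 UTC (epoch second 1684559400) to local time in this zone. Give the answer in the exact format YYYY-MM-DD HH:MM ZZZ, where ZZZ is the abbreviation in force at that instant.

2023-05-20 03:10 MGB

Query: 2023-05-20 05:10 UTC
Rule 4/4 (MGB, -02:00): 2023-03-13 13:53 UTC ≤ query < +∞
5·60 + 10 - 120 = 190 min
190 = 0·1440 + 190; 190 = 3·60 + 10 → 03:10, same day
→ 2023-05-20 03:10 MGB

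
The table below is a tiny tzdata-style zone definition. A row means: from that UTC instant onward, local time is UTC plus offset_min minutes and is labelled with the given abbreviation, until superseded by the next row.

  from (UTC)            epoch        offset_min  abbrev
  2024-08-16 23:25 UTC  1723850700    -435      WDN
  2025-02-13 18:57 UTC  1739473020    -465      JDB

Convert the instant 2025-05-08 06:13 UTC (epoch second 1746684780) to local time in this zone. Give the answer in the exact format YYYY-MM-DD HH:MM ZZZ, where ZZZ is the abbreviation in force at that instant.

2025-05-07 22:28 JDB

Query: 2025-05-08 06:13 UTC
Rule 2/2 (JDB, -07:45): 2025-02-13 18:57 UTC ≤ query < +∞
6·60 + 13 - 465 = -92 min
-92 = -1·1440 + 1348; 1348 = 22·60 + 28 → 22:28, 2025-05-08 - 1 day = 2025-05-07
→ 2025-05-07 22:28 JDB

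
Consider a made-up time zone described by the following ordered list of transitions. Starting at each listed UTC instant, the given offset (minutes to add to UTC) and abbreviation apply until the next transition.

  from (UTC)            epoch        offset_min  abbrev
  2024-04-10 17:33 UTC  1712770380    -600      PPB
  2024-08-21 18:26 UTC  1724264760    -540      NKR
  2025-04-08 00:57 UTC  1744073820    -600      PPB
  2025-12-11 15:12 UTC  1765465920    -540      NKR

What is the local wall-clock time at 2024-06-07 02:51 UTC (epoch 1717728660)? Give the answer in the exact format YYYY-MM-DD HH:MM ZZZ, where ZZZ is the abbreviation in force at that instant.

2024-06-06 16:51 PPB

Query: 2024-06-07 02:51 UTC
Rule 1/4 (PPB, -10:00): 2024-04-10 17:33 UTC ≤ query < 2024-08-21 18:26 UTC
2·60 + 51 - 600 = -429 min
-429 = -1·1440 + 1011; 1011 = 16·60 + 51 → 16:51, 2024-06-07 - 1 day = 2024-06-06
→ 2024-06-06 16:51 PPB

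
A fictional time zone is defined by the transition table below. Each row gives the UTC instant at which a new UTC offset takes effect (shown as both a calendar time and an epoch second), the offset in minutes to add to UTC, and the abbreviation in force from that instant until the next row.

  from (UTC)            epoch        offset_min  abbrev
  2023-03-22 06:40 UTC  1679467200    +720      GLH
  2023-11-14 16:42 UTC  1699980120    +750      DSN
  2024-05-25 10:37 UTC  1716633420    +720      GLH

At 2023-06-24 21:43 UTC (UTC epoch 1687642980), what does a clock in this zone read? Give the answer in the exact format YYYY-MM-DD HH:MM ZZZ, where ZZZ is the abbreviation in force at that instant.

2023-06-25 09:43 GLH

Query: 2023-06-24 21:43 UTC
Rule 1/3 (GLH, +12:00): 2023-03-22 06:40 UTC ≤ query < 2023-11-14 16:42 UTC
21·60 + 43 + 720 = 2023 min
2023 = 1·1440 + 583; 583 = 9·60 + 43 → 09:43, 2023-06-24 + 1 day = 2023-06-25
→ 2023-06-25 09:43 GLH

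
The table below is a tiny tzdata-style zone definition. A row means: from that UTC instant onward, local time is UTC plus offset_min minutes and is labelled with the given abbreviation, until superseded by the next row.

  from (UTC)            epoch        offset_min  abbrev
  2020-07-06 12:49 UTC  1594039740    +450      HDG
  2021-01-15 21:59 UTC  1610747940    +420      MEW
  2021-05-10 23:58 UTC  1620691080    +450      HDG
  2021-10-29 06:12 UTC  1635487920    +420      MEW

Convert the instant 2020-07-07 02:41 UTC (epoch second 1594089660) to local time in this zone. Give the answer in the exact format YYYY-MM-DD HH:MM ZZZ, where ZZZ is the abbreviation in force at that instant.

Query: 2020-07-07 02:41 UTC
Rule 1/4 (HDG, +07:30): 2020-07-06 12:49 UTC ≤ query < 2021-01-15 21:59 UTC
2·60 + 41 + 450 = 611 min
611 = 0·1440 + 611; 611 = 10·60 + 11 → 10:11, same day
→ 2020-07-07 10:11 HDG

2020-07-07 10:11 HDG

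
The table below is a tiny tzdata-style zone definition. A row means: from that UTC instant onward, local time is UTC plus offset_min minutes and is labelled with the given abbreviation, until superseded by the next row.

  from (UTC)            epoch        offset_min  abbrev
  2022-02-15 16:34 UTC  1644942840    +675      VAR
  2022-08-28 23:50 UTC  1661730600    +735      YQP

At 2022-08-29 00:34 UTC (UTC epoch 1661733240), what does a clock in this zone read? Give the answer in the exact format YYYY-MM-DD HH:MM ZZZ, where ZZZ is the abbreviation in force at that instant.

Query: 2022-08-29 00:34 UTC
Rule 2/2 (YQP, +12:15): 2022-08-28 23:50 UTC ≤ query < +∞
0·60 + 34 + 735 = 769 min
769 = 0·1440 + 769; 769 = 12·60 + 49 → 12:49, same day
→ 2022-08-29 12:49 YQP

2022-08-29 12:49 YQP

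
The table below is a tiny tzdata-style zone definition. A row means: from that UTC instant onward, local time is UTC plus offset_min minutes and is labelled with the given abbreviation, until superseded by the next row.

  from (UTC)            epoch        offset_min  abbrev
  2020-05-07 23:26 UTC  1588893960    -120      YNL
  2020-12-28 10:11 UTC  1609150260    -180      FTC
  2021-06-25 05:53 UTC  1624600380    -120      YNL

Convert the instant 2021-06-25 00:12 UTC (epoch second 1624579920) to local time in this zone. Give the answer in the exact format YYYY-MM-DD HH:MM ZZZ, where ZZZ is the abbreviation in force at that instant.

2021-06-24 21:12 FTC

Query: 2021-06-25 00:12 UTC
Rule 2/3 (FTC, -03:00): 2020-12-28 10:11 UTC ≤ query < 2021-06-25 05:53 UTC
0·60 + 12 - 180 = -168 min
-168 = -1·1440 + 1272; 1272 = 21·60 + 12 → 21:12, 2021-06-25 - 1 day = 2021-06-24
→ 2021-06-24 21:12 FTC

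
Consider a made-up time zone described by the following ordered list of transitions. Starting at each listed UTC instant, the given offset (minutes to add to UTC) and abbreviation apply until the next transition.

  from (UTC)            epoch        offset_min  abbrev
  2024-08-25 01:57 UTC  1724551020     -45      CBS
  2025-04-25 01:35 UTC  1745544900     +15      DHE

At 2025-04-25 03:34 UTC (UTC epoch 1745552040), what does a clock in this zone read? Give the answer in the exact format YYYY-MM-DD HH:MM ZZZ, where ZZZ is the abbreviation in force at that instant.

Query: 2025-04-25 03:34 UTC
Rule 2/2 (DHE, +00:15): 2025-04-25 01:35 UTC ≤ query < +∞
3·60 + 34 + 15 = 229 min
229 = 0·1440 + 229; 229 = 3·60 + 49 → 03:49, same day
→ 2025-04-25 03:49 DHE

2025-04-25 03:49 DHE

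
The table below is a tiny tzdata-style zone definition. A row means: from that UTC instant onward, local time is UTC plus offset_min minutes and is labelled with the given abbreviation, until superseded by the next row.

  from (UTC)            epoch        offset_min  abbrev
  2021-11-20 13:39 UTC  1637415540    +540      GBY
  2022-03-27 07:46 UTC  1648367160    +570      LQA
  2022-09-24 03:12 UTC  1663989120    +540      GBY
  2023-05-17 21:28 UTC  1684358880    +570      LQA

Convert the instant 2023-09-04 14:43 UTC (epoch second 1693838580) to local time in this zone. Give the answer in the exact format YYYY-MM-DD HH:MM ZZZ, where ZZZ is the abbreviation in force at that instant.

Query: 2023-09-04 14:43 UTC
Rule 4/4 (LQA, +09:30): 2023-05-17 21:28 UTC ≤ query < +∞
14·60 + 43 + 570 = 1453 min
1453 = 1·1440 + 13; 13 = 0·60 + 13 → 00:13, 2023-09-04 + 1 day = 2023-09-05
→ 2023-09-05 00:13 LQA

2023-09-05 00:13 LQA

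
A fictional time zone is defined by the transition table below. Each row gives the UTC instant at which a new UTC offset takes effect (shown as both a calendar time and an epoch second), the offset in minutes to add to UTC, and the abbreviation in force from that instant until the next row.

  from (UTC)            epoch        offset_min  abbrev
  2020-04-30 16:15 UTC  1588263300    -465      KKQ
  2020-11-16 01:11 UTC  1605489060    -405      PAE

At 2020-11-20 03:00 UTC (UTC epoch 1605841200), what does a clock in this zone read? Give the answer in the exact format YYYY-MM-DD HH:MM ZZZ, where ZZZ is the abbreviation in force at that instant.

Query: 2020-11-20 03:00 UTC
Rule 2/2 (PAE, -06:45): 2020-11-16 01:11 UTC ≤ query < +∞
3·60 + 0 - 405 = -225 min
-225 = -1·1440 + 1215; 1215 = 20·60 + 15 → 20:15, 2020-11-20 - 1 day = 2020-11-19
→ 2020-11-19 20:15 PAE

2020-11-19 20:15 PAE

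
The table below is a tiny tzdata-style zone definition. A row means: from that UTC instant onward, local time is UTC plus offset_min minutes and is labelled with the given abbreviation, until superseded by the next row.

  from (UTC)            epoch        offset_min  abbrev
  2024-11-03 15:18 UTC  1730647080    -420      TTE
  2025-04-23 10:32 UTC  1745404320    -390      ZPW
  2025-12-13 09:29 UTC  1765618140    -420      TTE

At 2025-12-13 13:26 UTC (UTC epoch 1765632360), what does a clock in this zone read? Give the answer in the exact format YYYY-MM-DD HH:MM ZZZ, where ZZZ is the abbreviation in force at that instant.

Query: 2025-12-13 13:26 UTC
Rule 3/3 (TTE, -07:00): 2025-12-13 09:29 UTC ≤ query < +∞
13·60 + 26 - 420 = 386 min
386 = 0·1440 + 386; 386 = 6·60 + 26 → 06:26, same day
→ 2025-12-13 06:26 TTE

2025-12-13 06:26 TTE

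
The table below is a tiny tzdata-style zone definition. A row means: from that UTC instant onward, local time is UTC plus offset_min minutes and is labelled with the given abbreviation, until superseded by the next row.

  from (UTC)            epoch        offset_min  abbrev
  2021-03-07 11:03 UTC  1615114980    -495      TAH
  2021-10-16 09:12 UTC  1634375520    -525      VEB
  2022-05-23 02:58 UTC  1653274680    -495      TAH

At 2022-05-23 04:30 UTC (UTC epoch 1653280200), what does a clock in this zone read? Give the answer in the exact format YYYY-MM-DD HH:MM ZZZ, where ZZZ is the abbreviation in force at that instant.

2022-05-22 20:15 TAH

Query: 2022-05-23 04:30 UTC
Rule 3/3 (TAH, -08:15): 2022-05-23 02:58 UTC ≤ query < +∞
4·60 + 30 - 495 = -225 min
-225 = -1·1440 + 1215; 1215 = 20·60 + 15 → 20:15, 2022-05-23 - 1 day = 2022-05-22
→ 2022-05-22 20:15 TAH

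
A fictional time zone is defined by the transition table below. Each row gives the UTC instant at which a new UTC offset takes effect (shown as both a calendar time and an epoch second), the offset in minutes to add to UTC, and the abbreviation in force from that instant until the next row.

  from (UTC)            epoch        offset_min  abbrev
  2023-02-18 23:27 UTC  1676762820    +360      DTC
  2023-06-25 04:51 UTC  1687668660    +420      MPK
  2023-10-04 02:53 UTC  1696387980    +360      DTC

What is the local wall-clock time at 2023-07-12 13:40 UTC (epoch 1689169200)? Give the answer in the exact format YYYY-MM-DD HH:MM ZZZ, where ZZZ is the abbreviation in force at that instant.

2023-07-12 20:40 MPK

Query: 2023-07-12 13:40 UTC
Rule 2/3 (MPK, +07:00): 2023-06-25 04:51 UTC ≤ query < 2023-10-04 02:53 UTC
13·60 + 40 + 420 = 1240 min
1240 = 0·1440 + 1240; 1240 = 20·60 + 40 → 20:40, same day
→ 2023-07-12 20:40 MPK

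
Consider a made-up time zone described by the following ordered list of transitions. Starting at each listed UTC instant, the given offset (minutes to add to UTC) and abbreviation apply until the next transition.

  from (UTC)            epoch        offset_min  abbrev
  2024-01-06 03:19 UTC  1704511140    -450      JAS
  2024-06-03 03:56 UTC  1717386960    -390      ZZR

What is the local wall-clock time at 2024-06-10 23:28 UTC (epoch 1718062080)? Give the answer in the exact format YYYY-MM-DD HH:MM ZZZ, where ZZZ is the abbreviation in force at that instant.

Query: 2024-06-10 23:28 UTC
Rule 2/2 (ZZR, -06:30): 2024-06-03 03:56 UTC ≤ query < +∞
23·60 + 28 - 390 = 1018 min
1018 = 0·1440 + 1018; 1018 = 16·60 + 58 → 16:58, same day
→ 2024-06-10 16:58 ZZR

2024-06-10 16:58 ZZR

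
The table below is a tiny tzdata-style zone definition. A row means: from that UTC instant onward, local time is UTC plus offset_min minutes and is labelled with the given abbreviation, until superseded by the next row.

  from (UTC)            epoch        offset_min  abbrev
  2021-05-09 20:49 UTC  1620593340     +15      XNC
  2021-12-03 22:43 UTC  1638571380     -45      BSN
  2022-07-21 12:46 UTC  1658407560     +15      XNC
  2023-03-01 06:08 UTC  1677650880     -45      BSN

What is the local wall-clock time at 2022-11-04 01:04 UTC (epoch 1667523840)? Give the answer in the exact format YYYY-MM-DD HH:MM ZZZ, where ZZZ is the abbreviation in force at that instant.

Query: 2022-11-04 01:04 UTC
Rule 3/4 (XNC, +00:15): 2022-07-21 12:46 UTC ≤ query < 2023-03-01 06:08 UTC
1·60 + 4 + 15 = 79 min
79 = 0·1440 + 79; 79 = 1·60 + 19 → 01:19, same day
→ 2022-11-04 01:19 XNC

2022-11-04 01:19 XNC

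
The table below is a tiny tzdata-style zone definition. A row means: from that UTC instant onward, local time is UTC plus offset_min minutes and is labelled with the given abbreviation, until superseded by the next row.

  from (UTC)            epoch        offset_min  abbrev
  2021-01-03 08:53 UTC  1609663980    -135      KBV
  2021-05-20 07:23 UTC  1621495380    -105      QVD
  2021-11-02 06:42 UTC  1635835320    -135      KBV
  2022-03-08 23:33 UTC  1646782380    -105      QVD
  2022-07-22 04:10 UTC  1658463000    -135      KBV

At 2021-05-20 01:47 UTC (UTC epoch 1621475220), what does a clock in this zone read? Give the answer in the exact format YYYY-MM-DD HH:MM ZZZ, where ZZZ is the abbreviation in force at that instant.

2021-05-19 23:32 KBV

Query: 2021-05-20 01:47 UTC
Rule 1/5 (KBV, -02:15): 2021-01-03 08:53 UTC ≤ query < 2021-05-20 07:23 UTC
1·60 + 47 - 135 = -28 min
-28 = -1·1440 + 1412; 1412 = 23·60 + 32 → 23:32, 2021-05-20 - 1 day = 2021-05-19
→ 2021-05-19 23:32 KBV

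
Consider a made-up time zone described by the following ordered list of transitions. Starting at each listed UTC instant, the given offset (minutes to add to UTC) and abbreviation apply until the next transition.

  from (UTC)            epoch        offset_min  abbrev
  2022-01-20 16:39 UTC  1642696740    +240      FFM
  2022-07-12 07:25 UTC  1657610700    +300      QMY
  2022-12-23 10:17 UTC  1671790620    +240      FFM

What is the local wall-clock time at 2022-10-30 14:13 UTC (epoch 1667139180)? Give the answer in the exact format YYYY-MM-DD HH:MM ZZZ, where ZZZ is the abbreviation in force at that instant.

Query: 2022-10-30 14:13 UTC
Rule 2/3 (QMY, +05:00): 2022-07-12 07:25 UTC ≤ query < 2022-12-23 10:17 UTC
14·60 + 13 + 300 = 1153 min
1153 = 0·1440 + 1153; 1153 = 19·60 + 13 → 19:13, same day
→ 2022-10-30 19:13 QMY

2022-10-30 19:13 QMY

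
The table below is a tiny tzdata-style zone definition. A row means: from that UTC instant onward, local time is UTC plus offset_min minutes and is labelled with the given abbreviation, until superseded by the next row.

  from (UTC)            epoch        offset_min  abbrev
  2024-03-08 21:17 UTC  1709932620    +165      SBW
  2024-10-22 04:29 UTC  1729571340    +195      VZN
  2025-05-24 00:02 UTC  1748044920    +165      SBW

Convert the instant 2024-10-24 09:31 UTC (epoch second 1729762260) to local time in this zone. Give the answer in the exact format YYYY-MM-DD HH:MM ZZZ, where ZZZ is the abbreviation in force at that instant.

Query: 2024-10-24 09:31 UTC
Rule 2/3 (VZN, +03:15): 2024-10-22 04:29 UTC ≤ query < 2025-05-24 00:02 UTC
9·60 + 31 + 195 = 766 min
766 = 0·1440 + 766; 766 = 12·60 + 46 → 12:46, same day
→ 2024-10-24 12:46 VZN

2024-10-24 12:46 VZN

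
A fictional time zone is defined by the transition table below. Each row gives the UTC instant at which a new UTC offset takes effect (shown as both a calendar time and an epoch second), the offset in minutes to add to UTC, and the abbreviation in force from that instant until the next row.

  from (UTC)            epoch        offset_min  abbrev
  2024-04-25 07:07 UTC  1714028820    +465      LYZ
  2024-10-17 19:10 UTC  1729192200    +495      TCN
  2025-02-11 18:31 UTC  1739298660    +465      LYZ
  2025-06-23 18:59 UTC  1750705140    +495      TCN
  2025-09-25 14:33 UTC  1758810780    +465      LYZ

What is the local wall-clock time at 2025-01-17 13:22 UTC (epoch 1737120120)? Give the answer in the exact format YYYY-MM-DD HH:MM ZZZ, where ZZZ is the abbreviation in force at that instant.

Query: 2025-01-17 13:22 UTC
Rule 2/5 (TCN, +08:15): 2024-10-17 19:10 UTC ≤ query < 2025-02-11 18:31 UTC
13·60 + 22 + 495 = 1297 min
1297 = 0·1440 + 1297; 1297 = 21·60 + 37 → 21:37, same day
→ 2025-01-17 21:37 TCN

2025-01-17 21:37 TCN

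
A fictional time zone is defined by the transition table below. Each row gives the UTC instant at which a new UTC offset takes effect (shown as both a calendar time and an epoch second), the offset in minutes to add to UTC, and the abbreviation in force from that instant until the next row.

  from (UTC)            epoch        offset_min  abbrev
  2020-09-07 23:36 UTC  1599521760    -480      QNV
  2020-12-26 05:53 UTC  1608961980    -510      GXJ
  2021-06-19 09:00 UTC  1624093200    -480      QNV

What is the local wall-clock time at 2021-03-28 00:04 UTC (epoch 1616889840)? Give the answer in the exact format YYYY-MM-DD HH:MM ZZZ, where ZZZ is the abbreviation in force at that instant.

Query: 2021-03-28 00:04 UTC
Rule 2/3 (GXJ, -08:30): 2020-12-26 05:53 UTC ≤ query < 2021-06-19 09:00 UTC
0·60 + 4 - 510 = -506 min
-506 = -1·1440 + 934; 934 = 15·60 + 34 → 15:34, 2021-03-28 - 1 day = 2021-03-27
→ 2021-03-27 15:34 GXJ

2021-03-27 15:34 GXJ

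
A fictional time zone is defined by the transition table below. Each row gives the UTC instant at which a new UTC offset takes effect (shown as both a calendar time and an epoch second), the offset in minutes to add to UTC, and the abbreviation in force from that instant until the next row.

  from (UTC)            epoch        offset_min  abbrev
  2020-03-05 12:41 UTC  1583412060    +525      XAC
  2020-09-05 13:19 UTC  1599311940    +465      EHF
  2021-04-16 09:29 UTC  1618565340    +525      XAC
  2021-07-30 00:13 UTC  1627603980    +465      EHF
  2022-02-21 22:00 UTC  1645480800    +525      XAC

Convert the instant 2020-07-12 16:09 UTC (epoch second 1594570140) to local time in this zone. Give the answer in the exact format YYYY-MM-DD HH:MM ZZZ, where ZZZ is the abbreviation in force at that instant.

2020-07-13 00:54 XAC

Query: 2020-07-12 16:09 UTC
Rule 1/5 (XAC, +08:45): 2020-03-05 12:41 UTC ≤ query < 2020-09-05 13:19 UTC
16·60 + 9 + 525 = 1494 min
1494 = 1·1440 + 54; 54 = 0·60 + 54 → 00:54, 2020-07-12 + 1 day = 2020-07-13
→ 2020-07-13 00:54 XAC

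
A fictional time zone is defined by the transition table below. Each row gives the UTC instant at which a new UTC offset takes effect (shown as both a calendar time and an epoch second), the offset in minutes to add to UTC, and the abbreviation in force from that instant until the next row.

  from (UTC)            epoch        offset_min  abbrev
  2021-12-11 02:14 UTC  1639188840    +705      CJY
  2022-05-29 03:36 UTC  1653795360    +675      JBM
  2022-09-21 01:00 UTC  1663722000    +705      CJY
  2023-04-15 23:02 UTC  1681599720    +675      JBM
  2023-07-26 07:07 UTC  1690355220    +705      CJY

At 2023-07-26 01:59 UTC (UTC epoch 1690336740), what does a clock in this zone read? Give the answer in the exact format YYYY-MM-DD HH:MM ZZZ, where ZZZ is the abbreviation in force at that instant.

2023-07-26 13:14 JBM

Query: 2023-07-26 01:59 UTC
Rule 4/5 (JBM, +11:15): 2023-04-15 23:02 UTC ≤ query < 2023-07-26 07:07 UTC
1·60 + 59 + 675 = 794 min
794 = 0·1440 + 794; 794 = 13·60 + 14 → 13:14, same day
→ 2023-07-26 13:14 JBM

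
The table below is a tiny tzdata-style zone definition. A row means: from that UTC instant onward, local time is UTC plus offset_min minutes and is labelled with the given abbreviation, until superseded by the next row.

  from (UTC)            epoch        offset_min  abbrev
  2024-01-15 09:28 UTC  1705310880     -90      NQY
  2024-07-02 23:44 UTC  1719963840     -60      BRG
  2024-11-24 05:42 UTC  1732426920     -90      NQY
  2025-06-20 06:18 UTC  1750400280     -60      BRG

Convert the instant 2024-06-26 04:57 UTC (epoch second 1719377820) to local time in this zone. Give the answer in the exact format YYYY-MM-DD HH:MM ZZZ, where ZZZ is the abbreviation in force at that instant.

2024-06-26 03:27 NQY

Query: 2024-06-26 04:57 UTC
Rule 1/4 (NQY, -01:30): 2024-01-15 09:28 UTC ≤ query < 2024-07-02 23:44 UTC
4·60 + 57 - 90 = 207 min
207 = 0·1440 + 207; 207 = 3·60 + 27 → 03:27, same day
→ 2024-06-26 03:27 NQY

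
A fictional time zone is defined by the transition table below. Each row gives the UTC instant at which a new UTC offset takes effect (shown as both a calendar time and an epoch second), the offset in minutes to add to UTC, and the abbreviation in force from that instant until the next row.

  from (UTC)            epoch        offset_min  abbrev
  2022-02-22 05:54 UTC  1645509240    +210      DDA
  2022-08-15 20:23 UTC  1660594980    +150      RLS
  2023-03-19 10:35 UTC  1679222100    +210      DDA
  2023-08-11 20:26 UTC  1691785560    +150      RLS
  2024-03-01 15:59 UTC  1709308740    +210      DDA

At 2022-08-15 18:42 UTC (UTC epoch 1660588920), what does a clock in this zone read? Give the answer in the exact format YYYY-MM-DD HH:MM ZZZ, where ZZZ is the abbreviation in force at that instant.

Query: 2022-08-15 18:42 UTC
Rule 1/5 (DDA, +03:30): 2022-02-22 05:54 UTC ≤ query < 2022-08-15 20:23 UTC
18·60 + 42 + 210 = 1332 min
1332 = 0·1440 + 1332; 1332 = 22·60 + 12 → 22:12, same day
→ 2022-08-15 22:12 DDA

2022-08-15 22:12 DDA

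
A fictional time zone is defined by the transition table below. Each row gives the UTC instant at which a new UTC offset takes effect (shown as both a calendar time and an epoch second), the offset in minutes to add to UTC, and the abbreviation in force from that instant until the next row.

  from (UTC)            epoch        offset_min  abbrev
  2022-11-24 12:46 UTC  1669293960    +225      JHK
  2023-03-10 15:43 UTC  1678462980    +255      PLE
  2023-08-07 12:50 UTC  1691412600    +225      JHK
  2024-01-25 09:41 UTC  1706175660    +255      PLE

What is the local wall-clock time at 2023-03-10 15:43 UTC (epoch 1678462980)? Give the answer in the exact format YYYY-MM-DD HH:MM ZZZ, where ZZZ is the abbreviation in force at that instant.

2023-03-10 19:58 PLE

Query: 2023-03-10 15:43 UTC
Rule 2/4 (PLE, +04:15): 2023-03-10 15:43 UTC ≤ query < 2023-08-07 12:50 UTC
15·60 + 43 + 255 = 1198 min
1198 = 0·1440 + 1198; 1198 = 19·60 + 58 → 19:58, same day
→ 2023-03-10 19:58 PLE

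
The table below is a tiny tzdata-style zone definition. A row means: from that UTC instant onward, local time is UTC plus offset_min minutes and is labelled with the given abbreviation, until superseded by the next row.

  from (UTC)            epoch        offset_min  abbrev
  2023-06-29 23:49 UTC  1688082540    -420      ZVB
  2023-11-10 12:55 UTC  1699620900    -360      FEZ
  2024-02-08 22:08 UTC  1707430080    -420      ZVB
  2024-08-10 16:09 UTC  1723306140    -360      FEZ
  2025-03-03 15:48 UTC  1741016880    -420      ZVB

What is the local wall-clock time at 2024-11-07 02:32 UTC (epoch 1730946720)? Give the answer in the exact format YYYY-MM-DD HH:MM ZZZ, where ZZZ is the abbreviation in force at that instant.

Query: 2024-11-07 02:32 UTC
Rule 4/5 (FEZ, -06:00): 2024-08-10 16:09 UTC ≤ query < 2025-03-03 15:48 UTC
2·60 + 32 - 360 = -208 min
-208 = -1·1440 + 1232; 1232 = 20·60 + 32 → 20:32, 2024-11-07 - 1 day = 2024-11-06
→ 2024-11-06 20:32 FEZ

2024-11-06 20:32 FEZ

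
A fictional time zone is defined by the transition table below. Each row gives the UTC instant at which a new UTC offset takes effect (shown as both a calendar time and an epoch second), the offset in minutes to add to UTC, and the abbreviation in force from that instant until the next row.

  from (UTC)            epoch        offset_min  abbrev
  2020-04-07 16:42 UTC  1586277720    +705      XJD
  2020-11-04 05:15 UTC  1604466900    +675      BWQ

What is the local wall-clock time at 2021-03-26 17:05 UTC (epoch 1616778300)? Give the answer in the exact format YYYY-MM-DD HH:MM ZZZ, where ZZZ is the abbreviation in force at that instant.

Query: 2021-03-26 17:05 UTC
Rule 2/2 (BWQ, +11:15): 2020-11-04 05:15 UTC ≤ query < +∞
17·60 + 5 + 675 = 1700 min
1700 = 1·1440 + 260; 260 = 4·60 + 20 → 04:20, 2021-03-26 + 1 day = 2021-03-27
→ 2021-03-27 04:20 BWQ

2021-03-27 04:20 BWQ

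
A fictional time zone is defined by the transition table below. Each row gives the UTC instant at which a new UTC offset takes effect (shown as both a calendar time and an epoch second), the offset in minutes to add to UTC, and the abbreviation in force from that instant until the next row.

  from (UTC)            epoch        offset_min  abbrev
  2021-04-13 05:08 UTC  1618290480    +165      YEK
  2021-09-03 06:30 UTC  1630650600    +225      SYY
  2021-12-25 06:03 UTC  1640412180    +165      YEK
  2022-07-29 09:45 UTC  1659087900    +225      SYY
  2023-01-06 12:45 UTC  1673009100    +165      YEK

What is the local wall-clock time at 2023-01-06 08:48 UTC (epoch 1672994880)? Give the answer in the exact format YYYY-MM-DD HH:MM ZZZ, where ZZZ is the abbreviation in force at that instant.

2023-01-06 12:33 SYY

Query: 2023-01-06 08:48 UTC
Rule 4/5 (SYY, +03:45): 2022-07-29 09:45 UTC ≤ query < 2023-01-06 12:45 UTC
8·60 + 48 + 225 = 753 min
753 = 0·1440 + 753; 753 = 12·60 + 33 → 12:33, same day
→ 2023-01-06 12:33 SYY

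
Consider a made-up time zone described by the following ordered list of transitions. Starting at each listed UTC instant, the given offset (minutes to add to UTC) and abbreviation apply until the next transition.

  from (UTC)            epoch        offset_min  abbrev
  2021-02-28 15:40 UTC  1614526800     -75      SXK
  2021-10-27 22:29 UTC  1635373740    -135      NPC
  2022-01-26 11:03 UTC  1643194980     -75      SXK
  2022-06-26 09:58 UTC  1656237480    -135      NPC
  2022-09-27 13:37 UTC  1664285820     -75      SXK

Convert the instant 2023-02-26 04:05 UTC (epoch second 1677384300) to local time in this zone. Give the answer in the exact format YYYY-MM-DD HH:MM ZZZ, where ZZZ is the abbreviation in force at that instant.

2023-02-26 02:50 SXK

Query: 2023-02-26 04:05 UTC
Rule 5/5 (SXK, -01:15): 2022-09-27 13:37 UTC ≤ query < +∞
4·60 + 5 - 75 = 170 min
170 = 0·1440 + 170; 170 = 2·60 + 50 → 02:50, same day
→ 2023-02-26 02:50 SXK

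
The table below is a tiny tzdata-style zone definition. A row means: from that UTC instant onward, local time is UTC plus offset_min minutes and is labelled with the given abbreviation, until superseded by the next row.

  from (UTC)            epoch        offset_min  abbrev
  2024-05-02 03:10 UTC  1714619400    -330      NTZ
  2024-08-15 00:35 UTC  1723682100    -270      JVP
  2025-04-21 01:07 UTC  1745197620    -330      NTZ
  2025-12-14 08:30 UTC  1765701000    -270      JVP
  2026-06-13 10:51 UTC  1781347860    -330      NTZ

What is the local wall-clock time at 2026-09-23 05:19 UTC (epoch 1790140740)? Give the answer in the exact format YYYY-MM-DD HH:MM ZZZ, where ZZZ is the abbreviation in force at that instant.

2026-09-22 23:49 NTZ

Query: 2026-09-23 05:19 UTC
Rule 5/5 (NTZ, -05:30): 2026-06-13 10:51 UTC ≤ query < +∞
5·60 + 19 - 330 = -11 min
-11 = -1·1440 + 1429; 1429 = 23·60 + 49 → 23:49, 2026-09-23 - 1 day = 2026-09-22
→ 2026-09-22 23:49 NTZ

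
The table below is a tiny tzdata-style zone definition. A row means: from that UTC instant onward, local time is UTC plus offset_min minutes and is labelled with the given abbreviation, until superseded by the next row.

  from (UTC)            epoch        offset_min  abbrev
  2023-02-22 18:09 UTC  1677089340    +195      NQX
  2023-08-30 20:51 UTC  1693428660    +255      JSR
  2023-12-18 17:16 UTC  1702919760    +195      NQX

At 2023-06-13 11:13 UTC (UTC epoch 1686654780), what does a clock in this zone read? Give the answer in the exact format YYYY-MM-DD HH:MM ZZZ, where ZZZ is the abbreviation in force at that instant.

2023-06-13 14:28 NQX

Query: 2023-06-13 11:13 UTC
Rule 1/3 (NQX, +03:15): 2023-02-22 18:09 UTC ≤ query < 2023-08-30 20:51 UTC
11·60 + 13 + 195 = 868 min
868 = 0·1440 + 868; 868 = 14·60 + 28 → 14:28, same day
→ 2023-06-13 14:28 NQX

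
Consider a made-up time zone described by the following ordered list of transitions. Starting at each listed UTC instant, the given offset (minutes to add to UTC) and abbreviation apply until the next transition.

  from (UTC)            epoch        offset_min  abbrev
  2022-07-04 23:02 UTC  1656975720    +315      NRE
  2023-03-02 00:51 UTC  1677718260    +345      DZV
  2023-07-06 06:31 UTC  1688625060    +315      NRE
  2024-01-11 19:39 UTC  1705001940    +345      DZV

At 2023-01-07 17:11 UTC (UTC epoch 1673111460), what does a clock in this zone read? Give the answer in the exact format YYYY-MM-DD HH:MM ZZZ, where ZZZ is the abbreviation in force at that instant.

Query: 2023-01-07 17:11 UTC
Rule 1/4 (NRE, +05:15): 2022-07-04 23:02 UTC ≤ query < 2023-03-02 00:51 UTC
17·60 + 11 + 315 = 1346 min
1346 = 0·1440 + 1346; 1346 = 22·60 + 26 → 22:26, same day
→ 2023-01-07 22:26 NRE

2023-01-07 22:26 NRE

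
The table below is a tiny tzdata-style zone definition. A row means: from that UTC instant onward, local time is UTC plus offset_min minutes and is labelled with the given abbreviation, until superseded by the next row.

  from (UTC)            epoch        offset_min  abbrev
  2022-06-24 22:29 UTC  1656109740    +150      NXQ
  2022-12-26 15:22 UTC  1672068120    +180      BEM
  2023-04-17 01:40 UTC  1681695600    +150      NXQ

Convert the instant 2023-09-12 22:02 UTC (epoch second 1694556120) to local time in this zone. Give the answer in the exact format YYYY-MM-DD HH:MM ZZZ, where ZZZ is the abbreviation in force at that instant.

Query: 2023-09-12 22:02 UTC
Rule 3/3 (NXQ, +02:30): 2023-04-17 01:40 UTC ≤ query < +∞
22·60 + 2 + 150 = 1472 min
1472 = 1·1440 + 32; 32 = 0·60 + 32 → 00:32, 2023-09-12 + 1 day = 2023-09-13
→ 2023-09-13 00:32 NXQ

2023-09-13 00:32 NXQ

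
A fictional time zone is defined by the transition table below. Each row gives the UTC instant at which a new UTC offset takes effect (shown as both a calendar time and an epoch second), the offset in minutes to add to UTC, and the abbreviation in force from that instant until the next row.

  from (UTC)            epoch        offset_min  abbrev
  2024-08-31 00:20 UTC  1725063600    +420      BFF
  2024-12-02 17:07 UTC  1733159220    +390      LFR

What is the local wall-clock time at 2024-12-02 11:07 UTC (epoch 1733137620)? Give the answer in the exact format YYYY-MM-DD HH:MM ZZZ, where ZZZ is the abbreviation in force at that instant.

Query: 2024-12-02 11:07 UTC
Rule 1/2 (BFF, +07:00): 2024-08-31 00:20 UTC ≤ query < 2024-12-02 17:07 UTC
11·60 + 7 + 420 = 1087 min
1087 = 0·1440 + 1087; 1087 = 18·60 + 7 → 18:07, same day
→ 2024-12-02 18:07 BFF

2024-12-02 18:07 BFF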